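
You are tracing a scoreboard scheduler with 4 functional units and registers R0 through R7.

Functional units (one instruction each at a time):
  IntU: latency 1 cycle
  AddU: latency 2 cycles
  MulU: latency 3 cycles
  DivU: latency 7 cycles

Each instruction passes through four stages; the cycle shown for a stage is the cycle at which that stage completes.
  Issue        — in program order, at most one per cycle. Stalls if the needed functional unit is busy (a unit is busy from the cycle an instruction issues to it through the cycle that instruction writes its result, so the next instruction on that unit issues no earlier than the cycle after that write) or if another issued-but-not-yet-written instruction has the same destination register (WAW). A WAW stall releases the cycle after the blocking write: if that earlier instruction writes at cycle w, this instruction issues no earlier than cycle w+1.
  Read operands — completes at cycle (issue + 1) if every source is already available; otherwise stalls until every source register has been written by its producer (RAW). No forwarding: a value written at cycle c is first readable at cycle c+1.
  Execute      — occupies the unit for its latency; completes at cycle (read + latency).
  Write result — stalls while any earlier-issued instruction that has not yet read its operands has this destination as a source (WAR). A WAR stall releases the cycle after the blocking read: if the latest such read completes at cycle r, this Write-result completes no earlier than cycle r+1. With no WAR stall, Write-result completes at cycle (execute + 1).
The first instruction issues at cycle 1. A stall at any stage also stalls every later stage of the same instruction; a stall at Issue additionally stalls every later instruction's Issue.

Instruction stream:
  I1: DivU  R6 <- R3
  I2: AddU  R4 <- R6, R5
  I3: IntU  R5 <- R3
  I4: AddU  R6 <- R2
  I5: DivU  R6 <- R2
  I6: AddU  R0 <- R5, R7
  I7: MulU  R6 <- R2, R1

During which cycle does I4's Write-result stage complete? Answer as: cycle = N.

cycle = 19

I1 -> (1, 2, 9, 10)
I2 -> (2, 11, 13, 14)  // RAW R6: wait I1 write@10
I3 -> (3, 4, 5, 12)  // WAR R5: wait I2 read@11
I4 -> (15, 16, 18, 19)  // struct: AddU busy until I2 writes@14
I5 -> (20, 21, 28, 29)  // WAW R6: wait I4 write@19
I6 -> (21, 22, 24, 25)
I7 -> (30, 31, 34, 35)  // WAW R6: wait I5 write@29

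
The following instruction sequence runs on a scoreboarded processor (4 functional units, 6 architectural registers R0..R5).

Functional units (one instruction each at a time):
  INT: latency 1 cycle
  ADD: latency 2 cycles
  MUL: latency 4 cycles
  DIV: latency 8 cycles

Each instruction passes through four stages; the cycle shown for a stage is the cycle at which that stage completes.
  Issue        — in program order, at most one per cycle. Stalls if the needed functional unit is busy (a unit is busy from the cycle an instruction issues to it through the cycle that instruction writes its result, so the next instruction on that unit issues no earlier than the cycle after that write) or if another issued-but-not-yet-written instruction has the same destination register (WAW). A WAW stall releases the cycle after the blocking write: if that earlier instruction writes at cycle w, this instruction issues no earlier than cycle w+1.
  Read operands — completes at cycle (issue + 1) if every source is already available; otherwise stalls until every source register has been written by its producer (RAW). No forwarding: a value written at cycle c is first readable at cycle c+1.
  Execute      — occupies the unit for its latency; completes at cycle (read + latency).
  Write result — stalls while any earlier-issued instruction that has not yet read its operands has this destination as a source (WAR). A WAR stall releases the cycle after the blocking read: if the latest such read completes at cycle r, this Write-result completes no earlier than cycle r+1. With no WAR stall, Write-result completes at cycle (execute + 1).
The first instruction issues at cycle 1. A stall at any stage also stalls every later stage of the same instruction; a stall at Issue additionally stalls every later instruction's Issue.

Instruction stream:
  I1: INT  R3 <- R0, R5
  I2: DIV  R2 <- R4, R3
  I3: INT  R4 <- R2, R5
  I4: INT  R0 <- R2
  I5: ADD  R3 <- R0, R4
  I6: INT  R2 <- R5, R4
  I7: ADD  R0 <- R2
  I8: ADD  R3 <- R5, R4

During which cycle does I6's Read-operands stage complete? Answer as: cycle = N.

cycle = 23

I1 -> (1, 2, 3, 4)
I2 -> (2, 5, 13, 14)  // RAW R3: wait I1 write@4
I3 -> (5, 15, 16, 17)  // struct: INT busy until I1 writes@4, RAW R2: wait I2 write@14
I4 -> (18, 19, 20, 21)  // struct: INT busy until I3 writes@17
I5 -> (19, 22, 24, 25)  // RAW R0: wait I4 write@21
I6 -> (22, 23, 24, 25)  // struct: INT busy until I4 writes@21
I7 -> (26, 27, 29, 30)  // struct: ADD busy until I5 writes@25
I8 -> (31, 32, 34, 35)  // struct: ADD busy until I7 writes@30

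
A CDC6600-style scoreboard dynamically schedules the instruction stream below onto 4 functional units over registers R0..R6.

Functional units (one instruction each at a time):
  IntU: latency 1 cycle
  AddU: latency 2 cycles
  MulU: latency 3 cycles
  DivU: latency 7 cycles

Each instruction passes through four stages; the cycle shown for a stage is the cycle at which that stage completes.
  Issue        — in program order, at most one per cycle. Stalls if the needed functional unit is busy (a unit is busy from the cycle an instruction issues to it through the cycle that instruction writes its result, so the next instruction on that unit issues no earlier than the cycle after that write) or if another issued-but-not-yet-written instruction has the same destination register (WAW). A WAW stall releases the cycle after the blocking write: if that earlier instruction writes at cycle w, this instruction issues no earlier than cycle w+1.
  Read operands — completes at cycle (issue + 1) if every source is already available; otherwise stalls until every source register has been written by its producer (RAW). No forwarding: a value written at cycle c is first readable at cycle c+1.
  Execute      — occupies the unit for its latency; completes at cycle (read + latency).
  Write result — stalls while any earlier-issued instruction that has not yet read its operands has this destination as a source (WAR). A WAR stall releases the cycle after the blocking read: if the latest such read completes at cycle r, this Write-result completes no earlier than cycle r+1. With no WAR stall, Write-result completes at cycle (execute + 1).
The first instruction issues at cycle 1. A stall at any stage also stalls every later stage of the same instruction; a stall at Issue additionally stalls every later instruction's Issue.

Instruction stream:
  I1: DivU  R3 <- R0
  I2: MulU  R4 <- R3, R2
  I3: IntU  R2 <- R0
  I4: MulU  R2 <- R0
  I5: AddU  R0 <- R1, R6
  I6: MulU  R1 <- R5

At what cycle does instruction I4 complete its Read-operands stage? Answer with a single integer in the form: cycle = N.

[I1] 1/2/9/10
[I2] 2/11/14/15  (RAW R3: wait I1 write@10)
[I3] 3/4/5/12  (WAR R2: wait I2 read@11)
[I4] 16/17/20/21  (struct: MulU busy until I2 writes@15)
[I5] 17/18/20/21
[I6] 22/23/26/27  (struct: MulU busy until I4 writes@21)

cycle = 17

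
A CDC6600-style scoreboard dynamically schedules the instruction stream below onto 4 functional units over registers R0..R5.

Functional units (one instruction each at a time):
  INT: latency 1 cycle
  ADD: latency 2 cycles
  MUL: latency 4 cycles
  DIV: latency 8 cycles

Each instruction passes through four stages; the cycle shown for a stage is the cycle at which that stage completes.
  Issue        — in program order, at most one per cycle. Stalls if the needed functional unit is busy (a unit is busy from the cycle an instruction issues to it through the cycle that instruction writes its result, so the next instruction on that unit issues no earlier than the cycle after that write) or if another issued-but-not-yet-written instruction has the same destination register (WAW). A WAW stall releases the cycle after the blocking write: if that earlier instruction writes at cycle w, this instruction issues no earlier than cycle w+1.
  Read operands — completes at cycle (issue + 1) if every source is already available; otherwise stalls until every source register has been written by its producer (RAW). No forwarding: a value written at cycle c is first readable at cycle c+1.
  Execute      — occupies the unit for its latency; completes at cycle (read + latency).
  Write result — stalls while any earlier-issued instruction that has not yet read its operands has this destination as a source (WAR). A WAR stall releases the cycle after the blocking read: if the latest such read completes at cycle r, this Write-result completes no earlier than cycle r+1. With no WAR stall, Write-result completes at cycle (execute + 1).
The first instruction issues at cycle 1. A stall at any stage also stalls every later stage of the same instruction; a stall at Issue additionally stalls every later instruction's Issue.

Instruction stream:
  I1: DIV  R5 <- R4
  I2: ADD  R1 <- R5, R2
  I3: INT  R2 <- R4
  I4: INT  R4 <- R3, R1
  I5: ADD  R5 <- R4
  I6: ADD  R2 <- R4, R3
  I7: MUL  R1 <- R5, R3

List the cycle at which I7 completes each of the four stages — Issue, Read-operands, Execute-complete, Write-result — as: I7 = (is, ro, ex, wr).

  I1 | 1 | 2 | 10 | 11
  I2 | 2 | 12 | 14 | 15   RAW R5: wait I1 write@11
  I3 | 3 | 4 | 5 | 13   WAR R2: wait I2 read@12
  I4 | 14 | 16 | 17 | 18   struct: INT busy until I3 writes@13 · RAW R1: wait I2 write@15
  I5 | 16 | 19 | 21 | 22   struct: ADD busy until I2 writes@15 · RAW R4: wait I4 write@18
  I6 | 23 | 24 | 26 | 27   struct: ADD busy until I5 writes@22
  I7 | 24 | 25 | 29 | 30

I7 = (24, 25, 29, 30)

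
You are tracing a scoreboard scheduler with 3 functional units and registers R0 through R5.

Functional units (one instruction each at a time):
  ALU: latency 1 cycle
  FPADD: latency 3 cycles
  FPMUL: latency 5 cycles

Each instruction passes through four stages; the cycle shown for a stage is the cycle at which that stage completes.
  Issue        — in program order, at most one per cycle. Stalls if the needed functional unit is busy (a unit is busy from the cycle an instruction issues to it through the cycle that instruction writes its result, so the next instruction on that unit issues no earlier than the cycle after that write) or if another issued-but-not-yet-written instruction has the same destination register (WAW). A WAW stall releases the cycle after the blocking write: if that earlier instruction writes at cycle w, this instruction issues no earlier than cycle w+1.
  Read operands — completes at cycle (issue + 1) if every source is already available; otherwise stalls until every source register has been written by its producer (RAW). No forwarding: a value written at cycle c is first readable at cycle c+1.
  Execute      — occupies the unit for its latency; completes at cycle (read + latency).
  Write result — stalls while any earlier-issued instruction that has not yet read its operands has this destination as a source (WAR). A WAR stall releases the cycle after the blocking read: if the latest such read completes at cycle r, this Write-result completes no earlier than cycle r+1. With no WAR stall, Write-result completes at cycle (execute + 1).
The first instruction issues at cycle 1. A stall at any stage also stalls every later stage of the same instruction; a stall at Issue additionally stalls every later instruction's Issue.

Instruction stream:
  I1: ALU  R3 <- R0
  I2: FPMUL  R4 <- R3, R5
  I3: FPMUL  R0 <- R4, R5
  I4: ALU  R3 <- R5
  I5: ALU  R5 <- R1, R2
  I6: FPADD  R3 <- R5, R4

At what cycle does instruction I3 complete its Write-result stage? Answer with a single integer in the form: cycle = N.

I1  is:1  ro:2  ex:3  wr:4
I2  is:2  ro:5  ex:10  wr:11  — RAW R3: wait I1 write@4
I3  is:12  ro:13  ex:18  wr:19  — struct: FPMUL busy until I2 writes@11
I4  is:13  ro:14  ex:15  wr:16
I5  is:17  ro:18  ex:19  wr:20  — struct: ALU busy until I4 writes@16
I6  is:18  ro:21  ex:24  wr:25  — RAW R5: wait I5 write@20

cycle = 19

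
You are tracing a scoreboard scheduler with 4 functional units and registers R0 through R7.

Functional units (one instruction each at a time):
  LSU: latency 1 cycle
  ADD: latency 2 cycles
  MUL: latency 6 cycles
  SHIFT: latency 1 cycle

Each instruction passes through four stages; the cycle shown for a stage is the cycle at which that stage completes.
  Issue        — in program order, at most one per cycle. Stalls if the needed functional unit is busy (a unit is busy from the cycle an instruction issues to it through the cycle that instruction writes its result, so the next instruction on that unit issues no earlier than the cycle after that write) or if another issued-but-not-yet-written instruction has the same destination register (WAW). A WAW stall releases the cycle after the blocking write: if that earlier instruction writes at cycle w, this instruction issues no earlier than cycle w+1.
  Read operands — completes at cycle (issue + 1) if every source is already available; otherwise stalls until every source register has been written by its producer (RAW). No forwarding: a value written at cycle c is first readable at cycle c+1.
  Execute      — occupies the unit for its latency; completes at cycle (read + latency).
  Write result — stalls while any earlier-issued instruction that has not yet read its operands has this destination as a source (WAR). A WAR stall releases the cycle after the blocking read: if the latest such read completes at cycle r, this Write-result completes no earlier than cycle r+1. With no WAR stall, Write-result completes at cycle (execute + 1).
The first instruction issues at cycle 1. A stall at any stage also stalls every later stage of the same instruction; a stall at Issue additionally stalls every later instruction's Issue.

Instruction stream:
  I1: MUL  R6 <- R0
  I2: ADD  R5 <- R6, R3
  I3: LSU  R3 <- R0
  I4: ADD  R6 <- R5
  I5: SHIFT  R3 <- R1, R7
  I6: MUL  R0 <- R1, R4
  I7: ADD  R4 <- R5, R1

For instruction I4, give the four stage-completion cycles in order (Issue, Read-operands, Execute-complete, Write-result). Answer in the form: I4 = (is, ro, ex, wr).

[1] issue I1 (MUL)
[2] I1 read-ops; issue I2 (ADD)
[3] issue I3 (LSU)
[4] I3 read-ops
[5] I3 finished on LSU
[8] I1 finished on MUL
[9] I1→R6
[10] I2 read-ops
[11] I3→R3
[12] I2 finished on ADD
[13] I2→R5
[14] issue I4 (ADD)
[15] I4 read-ops; issue I5 (SHIFT)
[16] I5 read-ops; issue I6 (MUL)
[17] I4 finished on ADD; I5 finished on SHIFT; I6 read-ops
[18] I4→R6; I5→R3
[19] issue I7 (ADD)
[20] I7 read-ops
[22] I7 finished on ADD
[23] I6 finished on MUL; I7→R4
[24] I6→R0

I4 = (14, 15, 17, 18)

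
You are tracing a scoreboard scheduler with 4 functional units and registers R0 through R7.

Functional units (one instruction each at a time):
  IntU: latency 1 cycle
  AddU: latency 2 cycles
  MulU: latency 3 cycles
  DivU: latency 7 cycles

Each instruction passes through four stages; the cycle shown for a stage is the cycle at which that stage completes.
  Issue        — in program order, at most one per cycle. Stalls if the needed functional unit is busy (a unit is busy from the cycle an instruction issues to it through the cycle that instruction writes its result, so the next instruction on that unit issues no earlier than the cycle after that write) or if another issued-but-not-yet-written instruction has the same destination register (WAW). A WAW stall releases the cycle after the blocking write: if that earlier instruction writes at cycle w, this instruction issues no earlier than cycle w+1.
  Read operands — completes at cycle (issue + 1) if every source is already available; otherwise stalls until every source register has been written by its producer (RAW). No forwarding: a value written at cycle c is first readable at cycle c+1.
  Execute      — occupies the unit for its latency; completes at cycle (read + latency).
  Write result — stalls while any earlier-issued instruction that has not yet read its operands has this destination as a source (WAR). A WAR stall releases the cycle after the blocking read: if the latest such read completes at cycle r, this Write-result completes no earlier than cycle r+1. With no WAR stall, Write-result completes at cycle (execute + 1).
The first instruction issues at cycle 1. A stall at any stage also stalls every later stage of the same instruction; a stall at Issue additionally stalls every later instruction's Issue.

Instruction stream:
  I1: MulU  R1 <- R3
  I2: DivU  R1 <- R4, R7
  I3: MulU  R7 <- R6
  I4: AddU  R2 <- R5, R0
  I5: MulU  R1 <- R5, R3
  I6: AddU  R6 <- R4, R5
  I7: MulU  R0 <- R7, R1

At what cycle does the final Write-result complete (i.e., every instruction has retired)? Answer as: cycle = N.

cycle 1: I1→MulU
cycle 2: I1 RO
cycle 5: I1 EX
cycle 6: I1 WR R1
cycle 7: I2→DivU
cycle 8: I2 RO | I3→MulU
cycle 9: I3 RO | I4→AddU
cycle 10: I4 RO
cycle 12: I3 EX | I4 EX
cycle 13: I3 WR R7 | I4 WR R2
cycle 15: I2 EX
cycle 16: I2 WR R1
cycle 17: I5→MulU
cycle 18: I5 RO | I6→AddU
cycle 19: I6 RO
cycle 21: I5 EX | I6 EX
cycle 22: I5 WR R1 | I6 WR R6
cycle 23: I7→MulU
cycle 24: I7 RO
cycle 27: I7 EX
cycle 28: I7 WR R0

cycle = 28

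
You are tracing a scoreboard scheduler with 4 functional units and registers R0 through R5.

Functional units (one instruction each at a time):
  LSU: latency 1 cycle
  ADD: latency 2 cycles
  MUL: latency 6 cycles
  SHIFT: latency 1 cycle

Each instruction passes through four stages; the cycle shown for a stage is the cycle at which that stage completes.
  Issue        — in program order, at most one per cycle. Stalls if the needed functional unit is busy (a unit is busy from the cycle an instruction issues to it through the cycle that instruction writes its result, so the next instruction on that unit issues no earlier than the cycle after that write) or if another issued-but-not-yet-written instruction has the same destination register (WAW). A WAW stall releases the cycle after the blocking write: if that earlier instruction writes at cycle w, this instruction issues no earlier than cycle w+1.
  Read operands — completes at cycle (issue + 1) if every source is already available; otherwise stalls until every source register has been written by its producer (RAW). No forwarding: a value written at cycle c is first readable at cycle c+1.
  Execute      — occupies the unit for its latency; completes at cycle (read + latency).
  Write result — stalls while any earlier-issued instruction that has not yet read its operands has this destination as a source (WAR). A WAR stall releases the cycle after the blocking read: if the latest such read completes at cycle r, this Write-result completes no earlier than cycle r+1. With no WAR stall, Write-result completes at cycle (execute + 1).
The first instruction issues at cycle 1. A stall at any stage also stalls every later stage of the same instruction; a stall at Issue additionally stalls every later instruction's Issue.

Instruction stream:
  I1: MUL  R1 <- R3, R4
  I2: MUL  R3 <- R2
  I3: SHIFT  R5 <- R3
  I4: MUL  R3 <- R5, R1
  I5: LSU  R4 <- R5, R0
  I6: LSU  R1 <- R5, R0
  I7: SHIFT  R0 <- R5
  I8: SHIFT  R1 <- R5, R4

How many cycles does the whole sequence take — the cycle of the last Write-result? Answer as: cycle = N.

cycle = 33

c1: I1 issues→MUL
c2: I1 reads
c8: I1 exec-done
c9: I1 writes R1
c10: I2 issues→MUL
c11: I2 reads, I3 issues→SHIFT
c17: I2 exec-done
c18: I2 writes R3
c19: I3 reads, I4 issues→MUL
c20: I3 exec-done, I5 issues→LSU
c21: I3 writes R5
c22: I4 reads, I5 reads
c23: I5 exec-done
c24: I5 writes R4
c25: I6 issues→LSU
c26: I6 reads, I7 issues→SHIFT
c27: I6 exec-done, I7 reads
c28: I4 exec-done, I6 writes R1, I7 exec-done
c29: I4 writes R3, I7 writes R0
c30: I8 issues→SHIFT
c31: I8 reads
c32: I8 exec-done
c33: I8 writes R1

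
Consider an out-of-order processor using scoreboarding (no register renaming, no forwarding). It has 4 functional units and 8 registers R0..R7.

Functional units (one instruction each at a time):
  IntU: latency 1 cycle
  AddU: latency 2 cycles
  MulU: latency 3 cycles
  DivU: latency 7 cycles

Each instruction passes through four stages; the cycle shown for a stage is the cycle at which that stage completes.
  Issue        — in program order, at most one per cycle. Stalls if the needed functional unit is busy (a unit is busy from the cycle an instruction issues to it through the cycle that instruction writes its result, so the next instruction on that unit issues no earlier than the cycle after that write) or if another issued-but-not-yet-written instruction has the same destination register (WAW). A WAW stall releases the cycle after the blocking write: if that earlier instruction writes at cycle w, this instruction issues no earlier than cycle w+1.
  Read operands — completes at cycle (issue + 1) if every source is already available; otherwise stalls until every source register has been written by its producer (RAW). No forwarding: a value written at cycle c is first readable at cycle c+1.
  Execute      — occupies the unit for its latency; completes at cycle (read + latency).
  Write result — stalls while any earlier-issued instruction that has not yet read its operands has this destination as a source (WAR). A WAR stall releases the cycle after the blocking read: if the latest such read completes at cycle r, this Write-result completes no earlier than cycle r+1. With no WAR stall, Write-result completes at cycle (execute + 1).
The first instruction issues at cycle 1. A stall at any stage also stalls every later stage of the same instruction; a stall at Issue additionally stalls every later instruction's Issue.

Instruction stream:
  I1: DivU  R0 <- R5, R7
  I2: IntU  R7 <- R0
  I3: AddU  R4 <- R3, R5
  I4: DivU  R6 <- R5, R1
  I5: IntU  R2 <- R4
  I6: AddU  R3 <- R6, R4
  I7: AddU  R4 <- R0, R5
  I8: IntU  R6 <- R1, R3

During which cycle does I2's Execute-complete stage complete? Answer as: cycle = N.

cycle = 12

t=1  I1 dispatched to DivU
t=2  I1 operands ready; I2 dispatched to IntU
t=3  I3 dispatched to AddU
t=4  I3 operands ready
t=6  I3 complete
t=7  R4←I3
t=9  I1 complete
t=10  R0←I1
t=11  I2 operands ready; I4 dispatched to DivU
t=12  I2 complete; I4 operands ready
t=13  R7←I2
t=14  I5 dispatched to IntU
t=15  I5 operands ready; I6 dispatched to AddU
t=16  I5 complete
t=17  R2←I5
t=19  I4 complete
t=20  R6←I4
t=21  I6 operands ready
t=23  I6 complete
t=24  R3←I6
t=25  I7 dispatched to AddU
t=26  I7 operands ready; I8 dispatched to IntU
t=27  I8 operands ready
t=28  I7 complete; I8 complete
t=29  R4←I7; R6←I8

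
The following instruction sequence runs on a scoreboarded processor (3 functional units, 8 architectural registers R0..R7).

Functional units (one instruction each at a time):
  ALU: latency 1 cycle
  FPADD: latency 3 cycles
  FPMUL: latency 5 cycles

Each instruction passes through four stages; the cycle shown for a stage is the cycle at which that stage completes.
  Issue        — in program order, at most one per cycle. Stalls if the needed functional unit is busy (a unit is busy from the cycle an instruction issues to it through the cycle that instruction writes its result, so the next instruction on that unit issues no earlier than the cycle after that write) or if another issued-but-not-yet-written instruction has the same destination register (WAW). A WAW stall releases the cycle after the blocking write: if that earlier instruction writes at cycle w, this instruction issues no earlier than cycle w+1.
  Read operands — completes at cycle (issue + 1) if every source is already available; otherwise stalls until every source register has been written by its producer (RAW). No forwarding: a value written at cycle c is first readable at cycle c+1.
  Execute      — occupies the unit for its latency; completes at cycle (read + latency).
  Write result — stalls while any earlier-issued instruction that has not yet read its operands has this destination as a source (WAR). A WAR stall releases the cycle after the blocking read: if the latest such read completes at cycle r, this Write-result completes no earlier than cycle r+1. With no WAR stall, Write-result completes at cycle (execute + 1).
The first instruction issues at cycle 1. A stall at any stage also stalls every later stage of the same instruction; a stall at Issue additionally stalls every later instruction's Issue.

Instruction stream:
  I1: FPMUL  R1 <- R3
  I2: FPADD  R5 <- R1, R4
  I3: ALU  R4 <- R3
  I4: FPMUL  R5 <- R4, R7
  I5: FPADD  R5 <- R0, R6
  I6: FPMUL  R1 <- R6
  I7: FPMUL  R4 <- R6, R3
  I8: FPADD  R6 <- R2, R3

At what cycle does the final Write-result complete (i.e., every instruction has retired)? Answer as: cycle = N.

cycle = 38

c1: I1→FPMUL
c2: I1 RO | I2→FPADD
c3: I3→ALU
c4: I3 RO
c5: I3 EX
c7: I1 EX
c8: I1 WR R1
c9: I2 RO
c10: I3 WR R4
c12: I2 EX
c13: I2 WR R5
c14: I4→FPMUL
c15: I4 RO
c20: I4 EX
c21: I4 WR R5
c22: I5→FPADD
c23: I5 RO | I6→FPMUL
c24: I6 RO
c26: I5 EX
c27: I5 WR R5
c29: I6 EX
c30: I6 WR R1
c31: I7→FPMUL
c32: I7 RO | I8→FPADD
c33: I8 RO
c36: I8 EX
c37: I7 EX | I8 WR R6
c38: I7 WR R4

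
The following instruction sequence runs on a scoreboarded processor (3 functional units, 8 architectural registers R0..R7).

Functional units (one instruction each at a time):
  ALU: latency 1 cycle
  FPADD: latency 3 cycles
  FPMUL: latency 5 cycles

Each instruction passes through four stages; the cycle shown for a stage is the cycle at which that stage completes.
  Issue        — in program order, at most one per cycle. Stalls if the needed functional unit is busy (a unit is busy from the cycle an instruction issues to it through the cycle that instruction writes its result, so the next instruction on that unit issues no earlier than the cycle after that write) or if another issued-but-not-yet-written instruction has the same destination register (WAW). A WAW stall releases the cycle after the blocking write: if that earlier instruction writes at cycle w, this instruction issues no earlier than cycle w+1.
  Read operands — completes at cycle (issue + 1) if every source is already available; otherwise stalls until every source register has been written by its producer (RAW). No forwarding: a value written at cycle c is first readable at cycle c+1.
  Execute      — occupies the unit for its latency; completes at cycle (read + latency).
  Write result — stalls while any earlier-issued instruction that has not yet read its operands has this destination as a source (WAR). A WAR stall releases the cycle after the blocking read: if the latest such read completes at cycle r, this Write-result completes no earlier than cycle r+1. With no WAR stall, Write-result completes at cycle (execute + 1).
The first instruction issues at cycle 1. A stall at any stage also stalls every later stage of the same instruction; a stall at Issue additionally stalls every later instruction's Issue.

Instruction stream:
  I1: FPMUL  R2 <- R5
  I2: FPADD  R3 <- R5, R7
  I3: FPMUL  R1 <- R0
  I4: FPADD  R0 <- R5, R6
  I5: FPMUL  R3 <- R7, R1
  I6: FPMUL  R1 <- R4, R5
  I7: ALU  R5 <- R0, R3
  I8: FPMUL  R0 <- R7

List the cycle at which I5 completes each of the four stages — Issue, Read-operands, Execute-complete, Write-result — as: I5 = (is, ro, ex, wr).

I5 = (17, 18, 23, 24)

I1: IS=1 RO=2 EX=7 WR=8
I2: IS=2 RO=3 EX=6 WR=7
I3: IS=9 RO=10 EX=15 WR=16  [struct: FPMUL busy until I1 writes@8]
I4: IS=10 RO=11 EX=14 WR=15
I5: IS=17 RO=18 EX=23 WR=24  [struct: FPMUL busy until I3 writes@16]
I6: IS=25 RO=26 EX=31 WR=32  [struct: FPMUL busy until I5 writes@24]
I7: IS=26 RO=27 EX=28 WR=29
I8: IS=33 RO=34 EX=39 WR=40  [struct: FPMUL busy until I6 writes@32]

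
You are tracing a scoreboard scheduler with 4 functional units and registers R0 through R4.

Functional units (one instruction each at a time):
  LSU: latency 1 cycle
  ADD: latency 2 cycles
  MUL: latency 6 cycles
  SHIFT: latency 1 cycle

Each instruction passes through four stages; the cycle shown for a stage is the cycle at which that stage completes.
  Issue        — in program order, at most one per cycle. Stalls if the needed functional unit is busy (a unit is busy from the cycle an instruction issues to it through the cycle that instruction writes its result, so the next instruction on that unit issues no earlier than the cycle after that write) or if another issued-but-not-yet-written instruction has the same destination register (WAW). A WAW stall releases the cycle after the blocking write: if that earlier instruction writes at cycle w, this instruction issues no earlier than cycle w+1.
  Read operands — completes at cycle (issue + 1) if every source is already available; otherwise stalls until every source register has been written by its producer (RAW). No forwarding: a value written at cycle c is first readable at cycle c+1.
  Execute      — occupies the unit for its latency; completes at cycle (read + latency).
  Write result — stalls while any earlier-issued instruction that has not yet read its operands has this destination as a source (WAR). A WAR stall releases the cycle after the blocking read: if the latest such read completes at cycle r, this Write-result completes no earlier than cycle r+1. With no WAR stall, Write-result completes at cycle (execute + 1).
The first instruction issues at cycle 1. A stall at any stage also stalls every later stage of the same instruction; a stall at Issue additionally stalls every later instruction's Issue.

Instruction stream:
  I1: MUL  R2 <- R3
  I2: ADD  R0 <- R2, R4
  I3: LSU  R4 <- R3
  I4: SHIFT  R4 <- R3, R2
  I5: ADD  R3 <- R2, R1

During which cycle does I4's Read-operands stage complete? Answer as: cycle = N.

cycle = 13

I1 -> (1, 2, 8, 9)
I2 -> (2, 10, 12, 13)  // RAW R2: wait I1 write@9
I3 -> (3, 4, 5, 11)  // WAR R4: wait I2 read@10
I4 -> (12, 13, 14, 15)  // WAW R4: wait I3 write@11
I5 -> (14, 15, 17, 18)  // struct: ADD busy until I2 writes@13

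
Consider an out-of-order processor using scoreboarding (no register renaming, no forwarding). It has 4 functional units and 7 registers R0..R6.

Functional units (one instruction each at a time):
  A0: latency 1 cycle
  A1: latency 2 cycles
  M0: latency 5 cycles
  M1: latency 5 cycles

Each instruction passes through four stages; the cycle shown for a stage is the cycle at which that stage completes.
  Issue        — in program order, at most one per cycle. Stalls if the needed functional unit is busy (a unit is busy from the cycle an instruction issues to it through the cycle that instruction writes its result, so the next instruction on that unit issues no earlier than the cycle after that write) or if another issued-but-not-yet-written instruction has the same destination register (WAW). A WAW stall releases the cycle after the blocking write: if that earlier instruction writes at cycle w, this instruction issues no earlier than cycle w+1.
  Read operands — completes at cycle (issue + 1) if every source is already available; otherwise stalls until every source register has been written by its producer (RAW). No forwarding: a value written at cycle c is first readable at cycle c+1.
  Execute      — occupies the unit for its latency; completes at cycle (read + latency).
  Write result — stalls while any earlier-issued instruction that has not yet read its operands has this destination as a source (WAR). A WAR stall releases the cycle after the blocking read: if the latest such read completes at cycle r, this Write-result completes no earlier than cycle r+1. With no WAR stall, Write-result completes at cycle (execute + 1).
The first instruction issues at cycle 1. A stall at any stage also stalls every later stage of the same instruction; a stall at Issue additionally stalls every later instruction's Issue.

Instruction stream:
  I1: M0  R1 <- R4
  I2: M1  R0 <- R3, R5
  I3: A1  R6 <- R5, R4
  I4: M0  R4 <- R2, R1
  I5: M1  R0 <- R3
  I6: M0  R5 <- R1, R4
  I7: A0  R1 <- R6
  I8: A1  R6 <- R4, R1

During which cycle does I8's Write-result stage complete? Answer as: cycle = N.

1) issue 1, read 2, done 7, write 8
2) issue 2, read 3, done 8, write 9
3) issue 3, read 4, done 6, write 7
4) issue 9, read 10, done 15, write 16  <struct: M0 busy until I1 writes@8>
5) issue 10, read 11, done 16, write 17
6) issue 17, read 18, done 23, write 24  <struct: M0 busy until I4 writes@16>
7) issue 18, read 19, done 20, write 21
8) issue 19, read 22, done 24, write 25  <RAW R1: wait I7 write@21>

cycle = 25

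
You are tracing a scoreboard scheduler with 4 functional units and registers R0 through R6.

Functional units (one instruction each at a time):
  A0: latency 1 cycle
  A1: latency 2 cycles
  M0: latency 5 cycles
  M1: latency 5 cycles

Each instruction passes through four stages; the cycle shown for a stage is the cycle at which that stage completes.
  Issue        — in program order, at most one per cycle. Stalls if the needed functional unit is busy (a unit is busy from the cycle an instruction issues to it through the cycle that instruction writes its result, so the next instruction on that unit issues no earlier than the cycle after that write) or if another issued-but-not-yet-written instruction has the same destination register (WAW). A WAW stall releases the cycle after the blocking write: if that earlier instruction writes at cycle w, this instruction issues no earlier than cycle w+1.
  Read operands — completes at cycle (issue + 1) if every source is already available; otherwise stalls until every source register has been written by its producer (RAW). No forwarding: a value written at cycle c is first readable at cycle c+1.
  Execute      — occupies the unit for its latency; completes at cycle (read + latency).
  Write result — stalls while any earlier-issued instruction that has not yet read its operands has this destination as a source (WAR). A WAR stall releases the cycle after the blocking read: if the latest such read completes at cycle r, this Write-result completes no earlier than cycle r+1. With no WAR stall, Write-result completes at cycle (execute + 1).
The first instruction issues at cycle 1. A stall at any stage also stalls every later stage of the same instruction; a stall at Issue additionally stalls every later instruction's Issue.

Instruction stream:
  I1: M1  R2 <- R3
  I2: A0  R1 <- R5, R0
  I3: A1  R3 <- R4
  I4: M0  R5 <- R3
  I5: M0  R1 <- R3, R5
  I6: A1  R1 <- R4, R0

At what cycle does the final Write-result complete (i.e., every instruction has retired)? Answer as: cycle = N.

cycle = 27

  I1 | 1 | 2 | 7 | 8
  I2 | 2 | 3 | 4 | 5
  I3 | 3 | 4 | 6 | 7
  I4 | 4 | 8 | 13 | 14   RAW R3: wait I3 write@7
  I5 | 15 | 16 | 21 | 22   struct: M0 busy until I4 writes@14
  I6 | 23 | 24 | 26 | 27   WAW R1: wait I5 write@22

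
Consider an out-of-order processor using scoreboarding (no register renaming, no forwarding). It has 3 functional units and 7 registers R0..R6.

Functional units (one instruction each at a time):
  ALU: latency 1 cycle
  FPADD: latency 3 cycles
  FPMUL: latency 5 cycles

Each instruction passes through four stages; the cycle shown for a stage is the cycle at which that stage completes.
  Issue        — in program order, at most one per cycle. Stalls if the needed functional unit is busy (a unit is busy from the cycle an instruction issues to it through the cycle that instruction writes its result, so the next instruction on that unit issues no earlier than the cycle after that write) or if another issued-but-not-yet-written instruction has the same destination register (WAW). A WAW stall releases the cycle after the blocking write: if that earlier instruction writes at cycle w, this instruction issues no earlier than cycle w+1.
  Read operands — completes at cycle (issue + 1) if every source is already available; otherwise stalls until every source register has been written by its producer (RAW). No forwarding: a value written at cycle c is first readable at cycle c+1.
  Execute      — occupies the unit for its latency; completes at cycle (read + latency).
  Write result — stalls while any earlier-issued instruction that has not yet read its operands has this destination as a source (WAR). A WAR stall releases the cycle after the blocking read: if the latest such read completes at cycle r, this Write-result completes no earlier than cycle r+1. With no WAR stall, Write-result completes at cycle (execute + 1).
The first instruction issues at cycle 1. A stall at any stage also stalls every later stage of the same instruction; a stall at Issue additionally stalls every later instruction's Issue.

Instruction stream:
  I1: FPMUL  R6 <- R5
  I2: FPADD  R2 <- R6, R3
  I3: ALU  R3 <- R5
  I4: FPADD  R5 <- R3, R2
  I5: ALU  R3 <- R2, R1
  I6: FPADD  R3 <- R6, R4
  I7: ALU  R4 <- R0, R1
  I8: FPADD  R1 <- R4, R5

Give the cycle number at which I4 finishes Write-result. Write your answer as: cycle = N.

[I1] 1/2/7/8
[I2] 2/9/12/13  (RAW R6: wait I1 write@8)
[I3] 3/4/5/10  (WAR R3: wait I2 read@9)
[I4] 14/15/18/19  (struct: FPADD busy until I2 writes@13)
[I5] 15/16/17/18
[I6] 20/21/24/25  (struct: FPADD busy until I4 writes@19)
[I7] 21/22/23/24
[I8] 26/27/30/31  (struct: FPADD busy until I6 writes@25)

cycle = 19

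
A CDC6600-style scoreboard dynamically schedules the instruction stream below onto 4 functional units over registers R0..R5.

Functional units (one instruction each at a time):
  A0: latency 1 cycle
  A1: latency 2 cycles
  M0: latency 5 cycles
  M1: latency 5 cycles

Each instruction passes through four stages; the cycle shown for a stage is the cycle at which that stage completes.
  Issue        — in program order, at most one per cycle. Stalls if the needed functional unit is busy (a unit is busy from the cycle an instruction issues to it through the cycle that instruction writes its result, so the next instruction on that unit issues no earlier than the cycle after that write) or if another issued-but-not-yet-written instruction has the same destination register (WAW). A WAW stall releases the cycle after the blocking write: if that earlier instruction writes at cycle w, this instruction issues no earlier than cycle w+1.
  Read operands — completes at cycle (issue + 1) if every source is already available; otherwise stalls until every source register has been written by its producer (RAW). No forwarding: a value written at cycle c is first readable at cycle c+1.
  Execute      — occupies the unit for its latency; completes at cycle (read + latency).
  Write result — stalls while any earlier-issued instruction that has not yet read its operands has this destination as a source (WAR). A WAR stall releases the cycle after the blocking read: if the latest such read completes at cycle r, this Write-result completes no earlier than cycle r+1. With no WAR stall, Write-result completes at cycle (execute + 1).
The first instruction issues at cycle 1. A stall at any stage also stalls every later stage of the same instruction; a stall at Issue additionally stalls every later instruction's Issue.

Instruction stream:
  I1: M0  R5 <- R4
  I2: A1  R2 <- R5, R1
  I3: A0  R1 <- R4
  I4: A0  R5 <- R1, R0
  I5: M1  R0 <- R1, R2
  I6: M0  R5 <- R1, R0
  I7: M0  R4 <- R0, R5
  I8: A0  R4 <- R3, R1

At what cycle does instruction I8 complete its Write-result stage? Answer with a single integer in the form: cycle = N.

[1] I1→M0
[2] I1 RO · I2→A1
[3] I3→A0
[4] I3 RO
[5] I3 EX
[7] I1 EX
[8] I1 WR R5
[9] I2 RO
[10] I3 WR R1
[11] I2 EX · I4→A0
[12] I2 WR R2 · I4 RO · I5→M1
[13] I4 EX · I5 RO
[14] I4 WR R5
[15] I6→M0
[18] I5 EX
[19] I5 WR R0
[20] I6 RO
[25] I6 EX
[26] I6 WR R5
[27] I7→M0
[28] I7 RO
[33] I7 EX
[34] I7 WR R4
[35] I8→A0
[36] I8 RO
[37] I8 EX
[38] I8 WR R4

cycle = 38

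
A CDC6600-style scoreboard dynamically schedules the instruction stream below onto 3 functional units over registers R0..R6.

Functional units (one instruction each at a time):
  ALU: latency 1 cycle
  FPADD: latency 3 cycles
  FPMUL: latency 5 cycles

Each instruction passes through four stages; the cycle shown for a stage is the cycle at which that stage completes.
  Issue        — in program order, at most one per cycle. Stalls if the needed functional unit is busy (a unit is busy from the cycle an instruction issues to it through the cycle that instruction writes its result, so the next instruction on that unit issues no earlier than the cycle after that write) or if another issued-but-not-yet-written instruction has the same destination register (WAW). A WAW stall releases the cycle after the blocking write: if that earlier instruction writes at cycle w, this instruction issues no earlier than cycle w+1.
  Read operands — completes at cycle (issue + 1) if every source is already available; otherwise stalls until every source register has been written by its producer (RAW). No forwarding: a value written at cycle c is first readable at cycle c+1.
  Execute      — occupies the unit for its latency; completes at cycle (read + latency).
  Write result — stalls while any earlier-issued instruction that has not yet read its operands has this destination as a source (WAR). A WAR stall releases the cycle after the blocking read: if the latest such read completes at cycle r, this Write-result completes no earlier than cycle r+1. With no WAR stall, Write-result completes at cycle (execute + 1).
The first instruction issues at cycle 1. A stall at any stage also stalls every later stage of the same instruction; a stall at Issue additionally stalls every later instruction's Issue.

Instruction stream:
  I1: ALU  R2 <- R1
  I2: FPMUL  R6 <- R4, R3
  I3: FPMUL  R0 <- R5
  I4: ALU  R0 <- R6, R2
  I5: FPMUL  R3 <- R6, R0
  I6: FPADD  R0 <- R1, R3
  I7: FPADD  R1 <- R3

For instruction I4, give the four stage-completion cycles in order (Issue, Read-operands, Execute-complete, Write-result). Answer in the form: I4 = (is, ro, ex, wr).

I4 = (18, 19, 20, 21)

1) issue 1, read 2, done 3, write 4
2) issue 2, read 3, done 8, write 9
3) issue 10, read 11, done 16, write 17  <struct: FPMUL busy until I2 writes@9>
4) issue 18, read 19, done 20, write 21  <WAW R0: wait I3 write@17>
5) issue 19, read 22, done 27, write 28  <RAW R0: wait I4 write@21>
6) issue 22, read 29, done 32, write 33  <WAW R0: wait I4 write@21 / RAW R3: wait I5 write@28>
7) issue 34, read 35, done 38, write 39  <struct: FPADD busy until I6 writes@33>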